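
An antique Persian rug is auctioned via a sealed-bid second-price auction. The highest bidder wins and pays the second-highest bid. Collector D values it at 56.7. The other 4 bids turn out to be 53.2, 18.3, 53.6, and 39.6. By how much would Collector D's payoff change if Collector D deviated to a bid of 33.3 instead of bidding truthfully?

The highest competing bid is 53.6.
Bidding truthfully at 56.7: Collector D has the top bid, wins, and pays the second-highest bid 53.6. Payoff = 56.7 − 53.6 = 3.1.
Bidding 33.3: the top bid is 53.6 (a rival), so Collector D loses. Payoff = 0.0.
Change = 0.0 − 3.1 = -3.1.

-3.1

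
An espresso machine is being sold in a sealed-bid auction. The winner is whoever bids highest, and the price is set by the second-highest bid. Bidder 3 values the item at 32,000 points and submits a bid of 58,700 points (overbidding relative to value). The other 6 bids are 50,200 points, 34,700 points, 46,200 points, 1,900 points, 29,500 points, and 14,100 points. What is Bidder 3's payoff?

Highest competing bid: 50,200 points.
Bidder 3's bid 58,700 points is the highest overall, so Bidder 3 wins and pays the second-highest bid, 50,200 points.
Payoff = value − price = 32,000 points − 50,200 points = -18,200 points.
Overbidding won the item at a price above value — truthful bidding would have avoided this loss.

The bidder's payoff: -18,200 points.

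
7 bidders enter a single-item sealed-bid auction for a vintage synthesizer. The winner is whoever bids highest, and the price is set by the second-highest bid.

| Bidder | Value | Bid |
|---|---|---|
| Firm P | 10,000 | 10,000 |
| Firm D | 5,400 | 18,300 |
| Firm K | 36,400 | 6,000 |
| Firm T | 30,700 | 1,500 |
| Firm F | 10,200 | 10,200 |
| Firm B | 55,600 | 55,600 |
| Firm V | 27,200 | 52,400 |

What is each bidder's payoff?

Ranking the bids: Firm B 55,600, then Firm V 52,400, then Firm D 18,300, then Firm F 10,200, then Firm P 10,000, then Firm K 6,000, then Firm T 1,500.
Firm B has the top bid and wins; the price is the second-highest bid, 52,400.
Firm B's payoff = 55,600 − 52,400 = 3,200. All other bidders lose, so their payoff is 0.

Firm P 0, Firm D 0, Firm K 0, Firm T 0, Firm F 0, Firm B 3,200, Firm V 0.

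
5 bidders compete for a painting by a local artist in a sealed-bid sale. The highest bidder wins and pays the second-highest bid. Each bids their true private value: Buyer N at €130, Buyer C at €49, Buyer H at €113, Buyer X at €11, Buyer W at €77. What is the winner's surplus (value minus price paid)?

Ranking the bids: Buyer N €130 > Buyer H €113 > Buyer W €77 > Buyer C €49 > Buyer X €11.
Buyer N wins with the top bid and pays the second-highest, €113.
Surplus = €130 − €113 = €17.

€17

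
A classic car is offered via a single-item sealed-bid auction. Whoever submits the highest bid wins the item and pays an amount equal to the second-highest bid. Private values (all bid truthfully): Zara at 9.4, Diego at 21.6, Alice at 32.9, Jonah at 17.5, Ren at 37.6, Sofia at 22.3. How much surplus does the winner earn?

4.7

Sorted high to low: Ren 37.6, then Alice 32.9, then Sofia 22.3, then Diego 21.6, then Jonah 17.5, then Zara 9.4.
Ren wins with the top bid and pays the second-highest, 32.9.
Surplus = 37.6 − 32.9 = 4.7.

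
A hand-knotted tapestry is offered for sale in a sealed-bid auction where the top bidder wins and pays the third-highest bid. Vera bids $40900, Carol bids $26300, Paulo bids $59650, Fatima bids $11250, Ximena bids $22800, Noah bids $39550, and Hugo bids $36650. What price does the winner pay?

Ranking the bids: Paulo $59650; Vera $40900; Noah $39550; Hugo $36650; Carol $26300; Ximena $22800; Fatima $11250.
Paulo is the highest bidder, so Paulo wins.
Under the third-price rule, the price is the third-highest bid: $39550.

The winner pays $39550.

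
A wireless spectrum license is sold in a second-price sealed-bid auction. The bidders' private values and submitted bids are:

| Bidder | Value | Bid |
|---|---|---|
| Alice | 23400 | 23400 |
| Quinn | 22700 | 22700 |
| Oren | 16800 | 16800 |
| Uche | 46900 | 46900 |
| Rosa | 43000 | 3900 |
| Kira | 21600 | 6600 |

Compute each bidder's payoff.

Ranking the bids: Uche 46900, then Alice 23400, then Quinn 22700, then Oren 16800, then Kira 6600, then Rosa 3900.
Uche has the top bid and wins; the price is the second-highest bid, 23400.
Uche's payoff = 46900 − 23400 = 23500. All other bidders lose, so their payoff is 0.

Alice 0, Quinn 0, Oren 0, Uche 23500, Rosa 0, Kira 0.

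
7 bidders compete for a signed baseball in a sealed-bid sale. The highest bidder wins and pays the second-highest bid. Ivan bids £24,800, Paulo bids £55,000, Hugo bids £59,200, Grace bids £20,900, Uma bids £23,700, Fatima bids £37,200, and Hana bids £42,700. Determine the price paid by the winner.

Ranking the bids: Hugo £59,200, then Paulo £55,000, then Hana £42,700, then Fatima £37,200, then Ivan £24,800, then Uma £23,700, then Grace £20,900.
Hugo has the highest bid, so Hugo wins.
The second-highest bid is £55,000, so that is what Hugo pays.

The winner pays £55,000.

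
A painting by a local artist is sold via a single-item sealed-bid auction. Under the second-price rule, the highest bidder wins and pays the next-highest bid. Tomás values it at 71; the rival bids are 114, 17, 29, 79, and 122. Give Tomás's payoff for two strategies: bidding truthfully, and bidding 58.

Truthful: 0; alternative: 0.

The highest competing bid is 122.
Bidding truthfully at 71: the top bid is 122 (a rival), so Tomás loses. Payoff = 0.
Bidding 58: the top bid is 122 (a rival), so Tomás loses. Payoff = 0.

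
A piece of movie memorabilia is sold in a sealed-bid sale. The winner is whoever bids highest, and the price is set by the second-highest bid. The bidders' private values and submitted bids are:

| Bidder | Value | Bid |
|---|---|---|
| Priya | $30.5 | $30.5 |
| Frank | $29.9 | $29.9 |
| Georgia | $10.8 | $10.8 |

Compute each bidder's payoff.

Sorted high to low: Priya $30.5; Frank $29.9; Georgia $10.8.
Priya has the top bid and wins; the price is the second-highest bid, $29.9.
Priya's payoff = $30.5 − $29.9 = $0.6. All other bidders lose, so their payoff is 0.

Priya $0.6, Frank $0.0, Georgia $0.0.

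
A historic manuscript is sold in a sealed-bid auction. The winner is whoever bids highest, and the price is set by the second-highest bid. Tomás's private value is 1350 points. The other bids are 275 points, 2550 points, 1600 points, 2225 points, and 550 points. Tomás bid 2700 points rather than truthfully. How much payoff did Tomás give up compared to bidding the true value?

Payoff forgone: 1200 points.

The highest competing bid is 2550 points.
Bidding truthfully at 1350 points: the top bid is 2550 points (a rival), so Tomás loses. Payoff = 0 points.
Bidding 2700 points: Tomás has the top bid, wins, and pays the second-highest bid 2550 points. Payoff = 1350 points − 2550 points = -1200 points.
Regret = truthful payoff − actual payoff = 0 points − -1200 points = 1200 points.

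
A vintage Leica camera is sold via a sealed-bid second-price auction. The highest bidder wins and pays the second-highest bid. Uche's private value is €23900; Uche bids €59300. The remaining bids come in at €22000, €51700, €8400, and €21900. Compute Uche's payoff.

Uche's payoff: -€27800.

Highest competing bid: €51700.
Uche's bid €59300 is the highest overall, so Uche wins and pays the second-highest bid, €51700.
Payoff = value − price = €23900 − €51700 = -€27800.
Overbidding won the item at a price above value — truthful bidding would have avoided this loss.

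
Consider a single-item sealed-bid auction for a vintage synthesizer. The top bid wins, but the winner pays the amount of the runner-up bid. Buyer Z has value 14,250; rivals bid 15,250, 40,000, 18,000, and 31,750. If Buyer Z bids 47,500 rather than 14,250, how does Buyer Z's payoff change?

The highest competing bid is 40,000.
Bidding truthfully at 14,250: the top bid is 40,000 (a rival), so Buyer Z loses. Payoff = 0.
Bidding 47,500: Buyer Z has the top bid, wins, and pays the second-highest bid 40,000. Payoff = 14,250 − 40,000 = -25,750.
Change = -25,750 − 0 = -25,750.

-25,750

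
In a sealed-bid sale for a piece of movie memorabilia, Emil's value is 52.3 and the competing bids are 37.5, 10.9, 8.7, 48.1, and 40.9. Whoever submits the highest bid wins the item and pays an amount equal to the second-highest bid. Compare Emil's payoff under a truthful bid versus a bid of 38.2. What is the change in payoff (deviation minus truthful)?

The highest competing bid is 48.1.
Bidding truthfully at 52.3: Emil has the top bid, wins, and pays the second-highest bid 48.1. Payoff = 52.3 − 48.1 = 4.2.
Bidding 38.2: the top bid is 48.1 (a rival), so Emil loses. Payoff = 0.0.
Change = 0.0 − 4.2 = -4.2.

Payoff change: -4.2.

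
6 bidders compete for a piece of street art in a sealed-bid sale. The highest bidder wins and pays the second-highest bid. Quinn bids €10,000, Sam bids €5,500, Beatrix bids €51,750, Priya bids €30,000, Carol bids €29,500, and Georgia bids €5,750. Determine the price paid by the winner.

The winner pays €30,000.

Ranking the bids: Beatrix €51,750, then Priya €30,000, then Carol €29,500, then Quinn €10,000, then Georgia €5,750, then Sam €5,500.
Beatrix has the highest bid, so Beatrix wins.
The second-highest bid is €30,000, so that is what Beatrix pays.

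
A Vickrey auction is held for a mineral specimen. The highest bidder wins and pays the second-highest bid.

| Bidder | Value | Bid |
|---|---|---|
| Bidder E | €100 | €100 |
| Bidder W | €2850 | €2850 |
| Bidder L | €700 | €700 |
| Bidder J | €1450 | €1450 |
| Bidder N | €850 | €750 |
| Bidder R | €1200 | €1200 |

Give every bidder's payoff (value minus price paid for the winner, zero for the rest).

Ranking the bids: Bidder W €2850 > Bidder J €1450 > Bidder R €1200 > Bidder N €750 > Bidder L €700 > Bidder E €100.
Bidder W has the top bid and wins; the price is the second-highest bid, €1450.
Bidder W's payoff = €2850 − €1450 = €1400. All other bidders lose, so their payoff is 0.

Payoffs: Bidder E €0, Bidder W €1400, Bidder L €0, Bidder J €0, Bidder N €0, Bidder R €0.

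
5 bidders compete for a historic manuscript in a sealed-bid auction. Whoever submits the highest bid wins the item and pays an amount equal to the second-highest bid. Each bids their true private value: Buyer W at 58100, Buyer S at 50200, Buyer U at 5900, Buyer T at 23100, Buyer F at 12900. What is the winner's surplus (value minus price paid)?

7900

Ranking the bids: Buyer W 58100, then Buyer S 50200, then Buyer T 23100, then Buyer F 12900, then Buyer U 5900.
Buyer W wins with the top bid and pays the second-highest, 50200.
Surplus = 58100 − 50200 = 7900.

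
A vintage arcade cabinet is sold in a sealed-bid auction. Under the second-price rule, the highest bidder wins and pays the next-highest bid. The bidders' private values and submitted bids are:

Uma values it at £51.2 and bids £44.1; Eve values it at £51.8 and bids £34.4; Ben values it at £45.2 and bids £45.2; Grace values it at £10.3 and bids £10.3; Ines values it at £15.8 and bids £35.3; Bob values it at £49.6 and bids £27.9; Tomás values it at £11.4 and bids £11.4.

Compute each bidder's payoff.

Sorted high to low: Ben £45.2 > Uma £44.1 > Ines £35.3 > Eve £34.4 > Bob £27.9 > Tomás £11.4 > Grace £10.3.
Ben has the top bid and wins; the price is the second-highest bid, £44.1.
Ben's payoff = £45.2 − £44.1 = £1.1. All other bidders lose, so their payoff is 0.

Uma £0.0, Eve £0.0, Ben £1.1, Grace £0.0, Ines £0.0, Bob £0.0, Tomás £0.0.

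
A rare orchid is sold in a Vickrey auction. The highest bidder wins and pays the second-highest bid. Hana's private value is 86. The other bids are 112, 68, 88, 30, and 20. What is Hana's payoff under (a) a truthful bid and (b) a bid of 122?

The highest competing bid is 112.
Bidding truthfully at 86: the top bid is 112 (a rival), so Hana loses. Payoff = 0.
Bidding 122: Hana has the top bid, wins, and pays the second-highest bid 112. Payoff = 86 − 112 = -26.

(a) 0  (b) -26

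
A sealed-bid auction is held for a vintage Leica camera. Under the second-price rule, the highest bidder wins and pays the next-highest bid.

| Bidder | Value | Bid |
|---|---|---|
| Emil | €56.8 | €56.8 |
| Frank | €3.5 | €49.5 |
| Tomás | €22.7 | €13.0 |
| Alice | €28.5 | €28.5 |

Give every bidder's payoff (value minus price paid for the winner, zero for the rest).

Ranking the bids: Emil €56.8 > Frank €49.5 > Alice €28.5 > Tomás €13.0.
Emil has the top bid and wins; the price is the second-highest bid, €49.5.
Emil's payoff = €56.8 − €49.5 = €7.3. All other bidders lose, so their payoff is 0.

Payoffs: Emil €7.3, Frank €0.0, Tomás €0.0, Alice €0.0.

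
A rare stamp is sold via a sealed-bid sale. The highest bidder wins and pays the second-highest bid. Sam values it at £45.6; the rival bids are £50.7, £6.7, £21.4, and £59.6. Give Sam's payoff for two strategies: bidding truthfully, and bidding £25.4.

The highest competing bid is £59.6.
Bidding truthfully at £45.6: the top bid is £59.6 (a rival), so Sam loses. Payoff = £0.0.
Bidding £25.4: the top bid is £59.6 (a rival), so Sam loses. Payoff = £0.0.

(a) £0.0  (b) £0.0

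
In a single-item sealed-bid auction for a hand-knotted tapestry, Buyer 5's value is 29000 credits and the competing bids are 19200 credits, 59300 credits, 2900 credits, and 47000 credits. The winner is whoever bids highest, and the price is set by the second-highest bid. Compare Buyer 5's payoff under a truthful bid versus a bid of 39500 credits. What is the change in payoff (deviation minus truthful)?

The highest competing bid is 59300 credits.
Bidding truthfully at 29000 credits: the top bid is 59300 credits (a rival), so Buyer 5 loses. Payoff = 0 credits.
Bidding 39500 credits: the top bid is 59300 credits (a rival), so Buyer 5 loses. Payoff = 0 credits.
Change = 0 credits − 0 credits = 0 credits.
The bid only affects whether you win, not the price — here both bids land on the same side of the top rival bid, so the deviation is payoff-neutral.

0 credits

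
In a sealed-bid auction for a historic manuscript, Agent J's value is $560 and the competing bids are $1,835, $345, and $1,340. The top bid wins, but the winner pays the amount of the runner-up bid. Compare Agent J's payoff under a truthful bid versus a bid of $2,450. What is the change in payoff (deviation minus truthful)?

The highest competing bid is $1,835.
Bidding truthfully at $560: the top bid is $1,835 (a rival), so Agent J loses. Payoff = $0.
Bidding $2,450: Agent J has the top bid, wins, and pays the second-highest bid $1,835. Payoff = $560 − $1,835 = -$1,275.
Change = -$1,275 − $0 = -$1,275.

Change in payoff: -$1,275.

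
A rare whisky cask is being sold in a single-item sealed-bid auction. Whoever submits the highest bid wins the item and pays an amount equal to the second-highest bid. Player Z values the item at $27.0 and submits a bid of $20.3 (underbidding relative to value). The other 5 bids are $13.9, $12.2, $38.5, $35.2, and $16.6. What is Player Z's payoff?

Highest competing bid: $38.5.
Player Z's bid $20.3 is not the highest, so Player Z loses, pays nothing, and earns zero payoff.

Player Z's payoff: $0.0.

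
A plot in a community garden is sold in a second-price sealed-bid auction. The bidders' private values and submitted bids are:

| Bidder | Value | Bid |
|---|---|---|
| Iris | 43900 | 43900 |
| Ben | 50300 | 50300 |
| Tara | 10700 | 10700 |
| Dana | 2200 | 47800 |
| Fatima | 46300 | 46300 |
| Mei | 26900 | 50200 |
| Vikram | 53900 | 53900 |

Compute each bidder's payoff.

Ranking the bids: Vikram 53900, then Ben 50300, then Mei 50200, then Dana 47800, then Fatima 46300, then Iris 43900, then Tara 10700.
Vikram has the top bid and wins; the price is the second-highest bid, 50300.
Vikram's payoff = 53900 − 50300 = 3600. All other bidders lose, so their payoff is 0.

Payoffs: Iris 0, Ben 0, Tara 0, Dana 0, Fatima 0, Mei 0, Vikram 3600.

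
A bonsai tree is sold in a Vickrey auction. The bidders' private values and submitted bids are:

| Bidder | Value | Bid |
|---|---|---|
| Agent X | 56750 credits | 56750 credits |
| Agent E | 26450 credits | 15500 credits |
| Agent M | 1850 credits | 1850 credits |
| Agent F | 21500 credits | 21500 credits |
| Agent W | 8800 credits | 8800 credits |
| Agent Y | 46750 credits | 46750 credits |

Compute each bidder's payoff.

Agent X 10000 credits, Agent E 0 credits, Agent M 0 credits, Agent F 0 credits, Agent W 0 credits, Agent Y 0 credits.

Bids in descending order: Agent X 56750 credits, then Agent Y 46750 credits, then Agent F 21500 credits, then Agent E 15500 credits, then Agent W 8800 credits, then Agent M 1850 credits.
Agent X has the top bid and wins; the price is the second-highest bid, 46750 credits.
Agent X's payoff = 56750 credits − 46750 credits = 10000 credits. All other bidders lose, so their payoff is 0.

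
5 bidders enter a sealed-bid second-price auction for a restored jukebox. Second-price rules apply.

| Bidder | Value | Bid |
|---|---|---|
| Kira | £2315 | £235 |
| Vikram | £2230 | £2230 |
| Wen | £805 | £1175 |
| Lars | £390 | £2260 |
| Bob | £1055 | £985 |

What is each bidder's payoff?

Ordered from highest: Lars £2260 > Vikram £2230 > Wen £1175 > Bob £985 > Kira £235.
Lars has the top bid and wins; the price is the second-highest bid, £2230.
Lars's payoff = £390 − £2230 = -£1840. All other bidders lose, so their payoff is 0.

Payoffs: Kira £0, Vikram £0, Wen £0, Lars -£1840, Bob £0.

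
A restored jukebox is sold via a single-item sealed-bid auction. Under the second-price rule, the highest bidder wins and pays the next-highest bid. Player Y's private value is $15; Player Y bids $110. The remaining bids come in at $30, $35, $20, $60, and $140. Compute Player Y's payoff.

Payoff = $0.

Highest competing bid: $140.
Player Y's bid $110 is not the highest, so Player Y loses, pays nothing, and earns zero payoff.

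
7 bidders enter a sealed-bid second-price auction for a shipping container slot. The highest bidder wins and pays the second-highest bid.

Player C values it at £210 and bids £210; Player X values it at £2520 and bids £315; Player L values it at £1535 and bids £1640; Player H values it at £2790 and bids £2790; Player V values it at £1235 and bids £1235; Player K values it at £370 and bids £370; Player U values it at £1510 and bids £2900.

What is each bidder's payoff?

Player C £0, Player X £0, Player L £0, Player H £0, Player V £0, Player K £0, Player U -£1280.

Ordered from highest: Player U £2900 > Player H £2790 > Player L £1640 > Player V £1235 > Player K £370 > Player X £315 > Player C £210.
Player U has the top bid and wins; the price is the second-highest bid, £2790.
Player U's payoff = £1510 − £2790 = -£1280. All other bidders lose, so their payoff is 0.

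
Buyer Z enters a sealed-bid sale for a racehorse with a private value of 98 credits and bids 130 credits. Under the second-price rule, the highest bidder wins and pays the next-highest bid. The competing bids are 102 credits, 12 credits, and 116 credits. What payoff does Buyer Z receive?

Buyer Z's payoff: -18 credits.

Highest competing bid: 116 credits.
Buyer Z's bid 130 credits is the highest overall, so Buyer Z wins and pays the second-highest bid, 116 credits.
Payoff = value − price = 98 credits − 116 credits = -18 credits.
Overbidding won the item at a price above value — truthful bidding would have avoided this loss.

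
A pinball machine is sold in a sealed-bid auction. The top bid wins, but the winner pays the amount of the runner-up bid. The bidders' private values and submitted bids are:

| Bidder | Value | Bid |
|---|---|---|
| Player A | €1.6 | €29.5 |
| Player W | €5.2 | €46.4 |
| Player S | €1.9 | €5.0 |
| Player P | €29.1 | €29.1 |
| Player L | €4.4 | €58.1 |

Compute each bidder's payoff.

Payoffs: Player A €0.0, Player W €0.0, Player S €0.0, Player P €0.0, Player L -€42.0.

Sorted high to low: Player L €58.1; Player W €46.4; Player A €29.5; Player P €29.1; Player S €5.0.
Player L has the top bid and wins; the price is the second-highest bid, €46.4.
Player L's payoff = €4.4 − €46.4 = -€42.0. All other bidders lose, so their payoff is 0.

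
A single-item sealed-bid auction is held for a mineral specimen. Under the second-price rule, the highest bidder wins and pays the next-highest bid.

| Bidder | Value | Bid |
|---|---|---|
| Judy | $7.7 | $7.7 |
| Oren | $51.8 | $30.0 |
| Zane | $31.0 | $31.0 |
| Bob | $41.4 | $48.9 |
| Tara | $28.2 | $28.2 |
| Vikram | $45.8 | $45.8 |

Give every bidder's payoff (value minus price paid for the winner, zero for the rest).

Judy $0.0, Oren $0.0, Zane $0.0, Bob -$4.4, Tara $0.0, Vikram $0.0.

Bids in descending order: Bob $48.9; Vikram $45.8; Zane $31.0; Oren $30.0; Tara $28.2; Judy $7.7.
Bob has the top bid and wins; the price is the second-highest bid, $45.8.
Bob's payoff = $41.4 − $45.8 = -$4.4. All other bidders lose, so their payoff is 0.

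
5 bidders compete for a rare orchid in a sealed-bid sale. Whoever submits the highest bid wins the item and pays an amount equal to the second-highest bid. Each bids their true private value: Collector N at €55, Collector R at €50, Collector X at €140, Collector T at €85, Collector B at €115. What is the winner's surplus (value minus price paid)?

Bids in descending order: Collector X €140 > Collector B €115 > Collector T €85 > Collector N €55 > Collector R €50.
Collector X wins with the top bid and pays the second-highest, €115.
Surplus = €140 − €115 = €25.

Winner's surplus: €25.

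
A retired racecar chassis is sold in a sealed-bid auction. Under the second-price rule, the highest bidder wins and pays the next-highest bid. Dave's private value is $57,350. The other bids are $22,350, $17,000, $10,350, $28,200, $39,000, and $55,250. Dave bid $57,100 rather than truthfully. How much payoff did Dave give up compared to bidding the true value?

$0

The highest competing bid is $55,250.
Bidding truthfully at $57,350: Dave has the top bid, wins, and pays the second-highest bid $55,250. Payoff = $57,350 − $55,250 = $2,100.
Bidding $57,100: Dave has the top bid, wins, and pays the second-highest bid $55,250. Payoff = $57,350 − $55,250 = $2,100.
Regret = truthful payoff − actual payoff = $2,100 − $2,100 = $0.
The bid only affects whether you win, not the price — here both bids land on the same side of the top rival bid, so the deviation is payoff-neutral.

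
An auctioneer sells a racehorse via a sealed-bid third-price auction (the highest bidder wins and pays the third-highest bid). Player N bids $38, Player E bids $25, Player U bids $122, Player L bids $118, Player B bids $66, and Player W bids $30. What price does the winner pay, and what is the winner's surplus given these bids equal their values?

Ranking the bids: Player U $122 > Player L $118 > Player B $66 > Player N $38 > Player W $30 > Player E $25.
Player U is the highest bidder, so Player U wins.
Under the third-price rule, the price is the third-highest bid: $66.
Surplus = $122 − $66 = $56.

The winner pays $66 for a surplus of $56.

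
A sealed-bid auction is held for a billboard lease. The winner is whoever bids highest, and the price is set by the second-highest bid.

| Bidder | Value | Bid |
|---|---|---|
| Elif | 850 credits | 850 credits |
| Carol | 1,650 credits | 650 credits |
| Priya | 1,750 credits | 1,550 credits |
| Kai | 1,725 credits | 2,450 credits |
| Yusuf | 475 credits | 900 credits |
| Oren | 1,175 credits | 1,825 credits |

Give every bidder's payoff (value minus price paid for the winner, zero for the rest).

Bids in descending order: Kai 2,450 credits > Oren 1,825 credits > Priya 1,550 credits > Yusuf 900 credits > Elif 850 credits > Carol 650 credits.
Kai has the top bid and wins; the price is the second-highest bid, 1,825 credits.
Kai's payoff = 1,725 credits − 1,825 credits = -100 credits. All other bidders lose, so their payoff is 0.

Elif 0 credits, Carol 0 credits, Priya 0 credits, Kai -100 credits, Yusuf 0 credits, Oren 0 credits.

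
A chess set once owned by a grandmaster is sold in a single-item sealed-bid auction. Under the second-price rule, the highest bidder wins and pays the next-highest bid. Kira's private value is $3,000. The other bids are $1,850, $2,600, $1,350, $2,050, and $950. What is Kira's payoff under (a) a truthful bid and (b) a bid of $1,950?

The highest competing bid is $2,600.
Bidding truthfully at $3,000: Kira has the top bid, wins, and pays the second-highest bid $2,600. Payoff = $3,000 − $2,600 = $400.
Bidding $1,950: the top bid is $2,600 (a rival), so Kira loses. Payoff = $0.

(a) $400  (b) $0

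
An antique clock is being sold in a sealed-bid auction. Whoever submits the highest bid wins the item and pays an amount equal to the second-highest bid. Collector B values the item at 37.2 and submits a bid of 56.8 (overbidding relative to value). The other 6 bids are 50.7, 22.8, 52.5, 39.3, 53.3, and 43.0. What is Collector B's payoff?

Highest competing bid: 53.3.
Collector B's bid 56.8 is the highest overall, so Collector B wins and pays the second-highest bid, 53.3.
Payoff = value − price = 37.2 − 53.3 = -16.1.
Overbidding won the item at a price above value — truthful bidding would have avoided this loss.

Collector B's payoff: -16.1.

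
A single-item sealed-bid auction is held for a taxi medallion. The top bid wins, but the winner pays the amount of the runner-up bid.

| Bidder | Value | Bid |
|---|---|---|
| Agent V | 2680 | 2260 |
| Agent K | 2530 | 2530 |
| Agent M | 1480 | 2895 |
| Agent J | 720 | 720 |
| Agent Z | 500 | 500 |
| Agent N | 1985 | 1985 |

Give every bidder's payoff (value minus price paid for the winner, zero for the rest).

Agent V 0, Agent K 0, Agent M -1050, Agent J 0, Agent Z 0, Agent N 0.

Ranking the bids: Agent M 2895, then Agent K 2530, then Agent V 2260, then Agent N 1985, then Agent J 720, then Agent Z 500.
Agent M has the top bid and wins; the price is the second-highest bid, 2530.
Agent M's payoff = 1480 − 2530 = -1050. All other bidders lose, so their payoff is 0.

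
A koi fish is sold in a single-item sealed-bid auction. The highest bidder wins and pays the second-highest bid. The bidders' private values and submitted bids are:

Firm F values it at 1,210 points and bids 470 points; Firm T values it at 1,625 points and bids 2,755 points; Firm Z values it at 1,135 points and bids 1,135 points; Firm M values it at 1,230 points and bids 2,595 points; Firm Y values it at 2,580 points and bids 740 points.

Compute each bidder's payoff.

Firm F 0 points, Firm T -970 points, Firm Z 0 points, Firm M 0 points, Firm Y 0 points.

Ordered from highest: Firm T 2,755 points > Firm M 2,595 points > Firm Z 1,135 points > Firm Y 740 points > Firm F 470 points.
Firm T has the top bid and wins; the price is the second-highest bid, 2,595 points.
Firm T's payoff = 1,625 points − 2,595 points = -970 points. All other bidders lose, so their payoff is 0.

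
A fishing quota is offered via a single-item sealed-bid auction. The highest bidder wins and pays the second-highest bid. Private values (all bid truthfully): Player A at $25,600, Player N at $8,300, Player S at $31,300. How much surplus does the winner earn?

Ordered from highest: Player S $31,300; Player A $25,600; Player N $8,300.
Player S wins with the top bid and pays the second-highest, $25,600.
Surplus = $31,300 − $25,600 = $5,700.

Surplus = $5,700.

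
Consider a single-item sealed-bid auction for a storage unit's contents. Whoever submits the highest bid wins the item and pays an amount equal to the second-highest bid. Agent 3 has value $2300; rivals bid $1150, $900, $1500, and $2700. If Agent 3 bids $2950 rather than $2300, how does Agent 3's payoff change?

The highest competing bid is $2700.
Bidding truthfully at $2300: the top bid is $2700 (a rival), so Agent 3 loses. Payoff = $0.
Bidding $2950: Agent 3 has the top bid, wins, and pays the second-highest bid $2700. Payoff = $2300 − $2700 = -$400.
Change = -$400 − $0 = -$400.
Deviating from a truthful bid can only lose payoff in a second-price auction — never gain.

Payoff change: -$400.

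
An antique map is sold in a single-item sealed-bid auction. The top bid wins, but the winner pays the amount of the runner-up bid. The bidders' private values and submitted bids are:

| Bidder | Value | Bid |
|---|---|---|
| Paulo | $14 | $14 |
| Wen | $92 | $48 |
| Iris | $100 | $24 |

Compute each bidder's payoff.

Ordered from highest: Wen $48 > Iris $24 > Paulo $14.
Wen has the top bid and wins; the price is the second-highest bid, $24.
Wen's payoff = $92 − $24 = $68. All other bidders lose, so their payoff is 0.

Paulo $0, Wen $68, Iris $0.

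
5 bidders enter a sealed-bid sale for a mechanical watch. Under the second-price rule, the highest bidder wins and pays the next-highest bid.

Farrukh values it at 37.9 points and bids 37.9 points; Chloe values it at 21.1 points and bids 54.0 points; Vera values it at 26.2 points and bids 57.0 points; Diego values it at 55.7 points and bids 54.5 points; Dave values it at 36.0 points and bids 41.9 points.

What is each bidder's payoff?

Sorted high to low: Vera 57.0 points; Diego 54.5 points; Chloe 54.0 points; Dave 41.9 points; Farrukh 37.9 points.
Vera has the top bid and wins; the price is the second-highest bid, 54.5 points.
Vera's payoff = 26.2 points − 54.5 points = -28.3 points. All other bidders lose, so their payoff is 0.

Payoffs: Farrukh 0.0 points, Chloe 0.0 points, Vera -28.3 points, Diego 0.0 points, Dave 0.0 points.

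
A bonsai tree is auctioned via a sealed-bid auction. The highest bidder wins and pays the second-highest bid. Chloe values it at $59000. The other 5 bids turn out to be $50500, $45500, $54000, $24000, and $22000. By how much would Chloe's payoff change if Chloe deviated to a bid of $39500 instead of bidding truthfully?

The highest competing bid is $54000.
Bidding truthfully at $59000: Chloe has the top bid, wins, and pays the second-highest bid $54000. Payoff = $59000 − $54000 = $5000.
Bidding $39500: the top bid is $54000 (a rival), so Chloe loses. Payoff = $0.
Change = $0 − $5000 = -$5000.
Deviating from a truthful bid can only lose payoff in a second-price auction — never gain.

Payoff change: -$5000.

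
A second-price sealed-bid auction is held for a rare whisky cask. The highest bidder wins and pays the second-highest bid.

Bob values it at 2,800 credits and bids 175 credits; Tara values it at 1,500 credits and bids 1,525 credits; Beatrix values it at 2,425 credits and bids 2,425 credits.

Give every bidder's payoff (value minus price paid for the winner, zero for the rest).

Bob 0 credits, Tara 0 credits, Beatrix 900 credits.

Ranking the bids: Beatrix 2,425 credits > Tara 1,525 credits > Bob 175 credits.
Beatrix has the top bid and wins; the price is the second-highest bid, 1,525 credits.
Beatrix's payoff = 2,425 credits − 1,525 credits = 900 credits. All other bidders lose, so their payoff is 0.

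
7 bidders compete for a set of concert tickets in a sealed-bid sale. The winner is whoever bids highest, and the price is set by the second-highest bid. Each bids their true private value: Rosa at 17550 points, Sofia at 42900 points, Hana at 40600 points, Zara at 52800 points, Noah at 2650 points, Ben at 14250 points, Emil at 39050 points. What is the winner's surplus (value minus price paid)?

Bids in descending order: Zara 52800 points; Sofia 42900 points; Hana 40600 points; Emil 39050 points; Rosa 17550 points; Ben 14250 points; Noah 2650 points.
Zara wins with the top bid and pays the second-highest, 42900 points.
Surplus = 52800 points − 42900 points = 9900 points.

9900 points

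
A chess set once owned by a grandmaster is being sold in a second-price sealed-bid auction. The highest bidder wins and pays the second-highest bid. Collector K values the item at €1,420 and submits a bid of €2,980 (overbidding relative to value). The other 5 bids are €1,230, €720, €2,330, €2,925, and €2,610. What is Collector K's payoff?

Payoff = -€1,505.

Highest competing bid: €2,925.
Collector K's bid €2,980 is the highest overall, so Collector K wins and pays the second-highest bid, €2,925.
Payoff = value − price = €1,420 − €2,925 = -€1,505.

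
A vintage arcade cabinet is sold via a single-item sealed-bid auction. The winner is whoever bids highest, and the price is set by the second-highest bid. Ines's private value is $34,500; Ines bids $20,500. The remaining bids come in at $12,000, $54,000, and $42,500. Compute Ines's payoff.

Highest competing bid: $54,000.
Ines's bid $20,500 is not the highest, so Ines loses, pays nothing, and earns zero payoff.

Payoff = $0.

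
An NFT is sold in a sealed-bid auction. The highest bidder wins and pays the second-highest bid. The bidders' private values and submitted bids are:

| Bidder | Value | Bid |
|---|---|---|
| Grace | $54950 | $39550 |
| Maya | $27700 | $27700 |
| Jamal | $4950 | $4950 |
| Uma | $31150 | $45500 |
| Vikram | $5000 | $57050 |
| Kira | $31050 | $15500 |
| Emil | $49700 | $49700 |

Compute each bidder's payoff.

Grace $0, Maya $0, Jamal $0, Uma $0, Vikram -$44700, Kira $0, Emil $0.

Bids in descending order: Vikram $57050; Emil $49700; Uma $45500; Grace $39550; Maya $27700; Kira $15500; Jamal $4950.
Vikram has the top bid and wins; the price is the second-highest bid, $49700.
Vikram's payoff = $5000 − $49700 = -$44700. All other bidders lose, so their payoff is 0.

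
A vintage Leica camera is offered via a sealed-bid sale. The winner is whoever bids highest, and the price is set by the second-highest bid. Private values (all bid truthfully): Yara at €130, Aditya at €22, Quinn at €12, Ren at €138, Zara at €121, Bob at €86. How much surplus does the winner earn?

Sorted high to low: Ren €138; Yara €130; Zara €121; Bob €86; Aditya €22; Quinn €12.
Ren wins with the top bid and pays the second-highest, €130.
Surplus = €138 − €130 = €8.

Winner's surplus: €8.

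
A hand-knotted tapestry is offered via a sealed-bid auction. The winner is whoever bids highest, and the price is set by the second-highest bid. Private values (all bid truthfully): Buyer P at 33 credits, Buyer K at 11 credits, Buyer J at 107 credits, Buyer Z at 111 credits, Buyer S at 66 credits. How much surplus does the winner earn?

Ranking the bids: Buyer Z 111 credits; Buyer J 107 credits; Buyer S 66 credits; Buyer P 33 credits; Buyer K 11 credits.
Buyer Z wins with the top bid and pays the second-highest, 107 credits.
Surplus = 111 credits − 107 credits = 4 credits.

4 credits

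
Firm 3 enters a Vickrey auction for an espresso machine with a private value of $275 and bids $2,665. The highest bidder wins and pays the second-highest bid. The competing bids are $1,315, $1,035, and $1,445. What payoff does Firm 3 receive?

Highest competing bid: $1,445.
Firm 3's bid $2,665 is the highest overall, so Firm 3 wins and pays the second-highest bid, $1,445.
Payoff = value − price = $275 − $1,445 = -$1,170.
Overbidding won the item at a price above value — truthful bidding would have avoided this loss.

The bidder's payoff: -$1,170.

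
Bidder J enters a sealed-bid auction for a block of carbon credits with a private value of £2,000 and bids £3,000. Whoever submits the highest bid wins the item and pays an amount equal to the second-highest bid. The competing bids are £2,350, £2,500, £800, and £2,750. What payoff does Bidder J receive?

Highest competing bid: £2,750.
Bidder J's bid £3,000 is the highest overall, so Bidder J wins and pays the second-highest bid, £2,750.
Payoff = value − price = £2,000 − £2,750 = -£750.
Overbidding won the item at a price above value — truthful bidding would have avoided this loss.

Payoff = -£750.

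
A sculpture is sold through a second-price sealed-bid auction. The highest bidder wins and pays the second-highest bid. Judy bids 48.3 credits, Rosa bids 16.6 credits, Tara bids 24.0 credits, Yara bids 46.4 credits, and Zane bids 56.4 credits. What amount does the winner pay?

The winner pays 48.3 credits.

Ordered from highest: Zane 56.4 credits > Judy 48.3 credits > Yara 46.4 credits > Tara 24.0 credits > Rosa 16.6 credits.
Zane has the highest bid, so Zane wins.
The second-highest bid is 48.3 credits, so that is what Zane pays.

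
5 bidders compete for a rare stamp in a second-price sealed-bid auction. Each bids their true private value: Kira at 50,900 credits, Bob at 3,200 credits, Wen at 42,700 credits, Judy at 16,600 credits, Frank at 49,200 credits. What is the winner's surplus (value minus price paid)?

Winner's surplus: 1,700 credits.

Ranking the bids: Kira 50,900 credits; Frank 49,200 credits; Wen 42,700 credits; Judy 16,600 credits; Bob 3,200 credits.
Kira wins with the top bid and pays the second-highest, 49,200 credits.
Surplus = 50,900 credits − 49,200 credits = 1,700 credits.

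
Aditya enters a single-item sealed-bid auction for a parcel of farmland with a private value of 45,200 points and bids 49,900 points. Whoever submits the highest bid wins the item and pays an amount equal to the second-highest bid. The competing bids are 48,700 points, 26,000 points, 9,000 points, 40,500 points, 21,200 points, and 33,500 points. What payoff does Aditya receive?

Highest competing bid: 48,700 points.
Aditya's bid 49,900 points is the highest overall, so Aditya wins and pays the second-highest bid, 48,700 points.
Payoff = value − price = 45,200 points − 48,700 points = -3,500 points.

Payoff = -3,500 points.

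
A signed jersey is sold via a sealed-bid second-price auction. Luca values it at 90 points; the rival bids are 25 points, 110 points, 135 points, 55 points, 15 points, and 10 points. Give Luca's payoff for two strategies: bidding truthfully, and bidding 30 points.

(a) 0 points  (b) 0 points

The highest competing bid is 135 points.
Bidding truthfully at 90 points: the top bid is 135 points (a rival), so Luca loses. Payoff = 0 points.
Bidding 30 points: the top bid is 135 points (a rival), so Luca loses. Payoff = 0 points.
The bid only affects whether you win, not the price — here both bids land on the same side of the top rival bid, so the deviation is payoff-neutral.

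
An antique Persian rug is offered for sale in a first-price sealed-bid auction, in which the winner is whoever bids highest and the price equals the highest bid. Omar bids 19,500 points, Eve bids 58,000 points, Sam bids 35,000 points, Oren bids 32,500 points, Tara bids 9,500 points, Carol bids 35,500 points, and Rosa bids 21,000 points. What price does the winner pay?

The winner pays 58,000 points.

Sorted high to low: Eve 58,000 points > Carol 35,500 points > Sam 35,000 points > Oren 32,500 points > Rosa 21,000 points > Omar 19,500 points > Tara 9,500 points.
Eve is the highest bidder, so Eve wins.
Under the first-price rule, the price is the highest bid: 58,000 points.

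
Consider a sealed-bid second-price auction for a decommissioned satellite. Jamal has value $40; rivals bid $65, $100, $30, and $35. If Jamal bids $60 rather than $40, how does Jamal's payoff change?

$0

The highest competing bid is $100.
Bidding truthfully at $40: the top bid is $100 (a rival), so Jamal loses. Payoff = $0.
Bidding $60: the top bid is $100 (a rival), so Jamal loses. Payoff = $0.
Change = $0 − $0 = $0.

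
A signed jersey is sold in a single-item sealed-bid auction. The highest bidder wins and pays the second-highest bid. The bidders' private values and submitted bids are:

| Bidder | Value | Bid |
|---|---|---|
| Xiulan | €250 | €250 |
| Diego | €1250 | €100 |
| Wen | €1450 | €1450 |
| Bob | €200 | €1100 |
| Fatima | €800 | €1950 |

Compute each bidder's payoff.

Sorted high to low: Fatima €1950 > Wen €1450 > Bob €1100 > Xiulan €250 > Diego €100.
Fatima has the top bid and wins; the price is the second-highest bid, €1450.
Fatima's payoff = €800 − €1450 = -€650. All other bidders lose, so their payoff is 0.

Xiulan €0, Diego €0, Wen €0, Bob €0, Fatima -€650.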